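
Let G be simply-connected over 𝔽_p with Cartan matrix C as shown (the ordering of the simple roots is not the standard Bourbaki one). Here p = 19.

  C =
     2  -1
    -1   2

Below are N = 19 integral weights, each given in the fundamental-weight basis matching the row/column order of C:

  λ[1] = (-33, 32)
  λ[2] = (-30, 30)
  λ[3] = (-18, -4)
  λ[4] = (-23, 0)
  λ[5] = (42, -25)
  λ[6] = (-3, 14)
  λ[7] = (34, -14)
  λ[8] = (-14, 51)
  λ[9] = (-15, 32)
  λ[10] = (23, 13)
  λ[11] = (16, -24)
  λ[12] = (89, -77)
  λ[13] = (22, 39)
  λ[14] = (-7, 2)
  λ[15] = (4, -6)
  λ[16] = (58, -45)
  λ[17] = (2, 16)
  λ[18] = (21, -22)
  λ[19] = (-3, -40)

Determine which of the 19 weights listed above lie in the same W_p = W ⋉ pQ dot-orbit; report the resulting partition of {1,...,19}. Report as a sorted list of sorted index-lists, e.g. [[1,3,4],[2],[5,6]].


Root system A_2: the 2×2 matrix C matches after relabeling.

λ_j+ρ reflected into Ā_19 (⟨·,θ^∨⟩≤19); 2-tuples as given:

  λ_1+ρ ↦ (5, 13);  λ_2+ρ ↦ (7, 10);  λ_3+ρ ↦ (2, 16);  λ_4+ρ ↦ (2, 16);  λ_5+ρ ↦ (0, 5);  λ_6+ρ ↦ (2, 13);  λ_7+ρ ↦ (3, 3);  λ_8+ρ ↦ (5, 13);  λ_9+ρ ↦ (0, 5);  λ_10+ρ ↦ (0, 5);  λ_11+ρ ↦ (2, 13);  λ_12+ρ ↦ (0, 5);  λ_13+ρ ↦ (2, 13);  λ_14+ρ ↦ (3, 3);  λ_15+ρ ↦ (0, 5);  λ_16+ρ ↦ (2, 13);  λ_17+ρ ↦ (2, 16);  λ_18+ρ ↦ (2, 16);  λ_19+ρ ↦ (2, 16)

The 19 indices split into 6 linkage classes (same alcove rep ⇔ same W_19-dot-orbit):

[[1, 8], [2], [3, 4, 17, 18, 19], [5, 9, 10, 12, 15], [6, 11, 13, 16], [7, 14]]


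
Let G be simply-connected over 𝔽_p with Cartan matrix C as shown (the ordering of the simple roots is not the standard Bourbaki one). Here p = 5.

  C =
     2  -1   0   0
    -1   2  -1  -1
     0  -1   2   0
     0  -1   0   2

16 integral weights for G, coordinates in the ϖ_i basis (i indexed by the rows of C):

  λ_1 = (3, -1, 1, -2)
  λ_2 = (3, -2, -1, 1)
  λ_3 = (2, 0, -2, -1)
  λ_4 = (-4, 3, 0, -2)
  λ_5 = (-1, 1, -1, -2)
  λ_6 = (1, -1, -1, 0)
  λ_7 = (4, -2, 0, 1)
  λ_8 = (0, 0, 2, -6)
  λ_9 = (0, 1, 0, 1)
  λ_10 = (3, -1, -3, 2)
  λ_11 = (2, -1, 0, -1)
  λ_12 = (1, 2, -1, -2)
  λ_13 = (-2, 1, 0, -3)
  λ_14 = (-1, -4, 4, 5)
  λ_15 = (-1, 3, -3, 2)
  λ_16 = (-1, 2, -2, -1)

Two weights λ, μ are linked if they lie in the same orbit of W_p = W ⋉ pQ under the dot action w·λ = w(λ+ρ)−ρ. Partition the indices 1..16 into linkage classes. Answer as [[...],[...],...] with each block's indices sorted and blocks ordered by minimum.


Dynkin diagram of C (from the 6 off-diagonal −1 entries): D_4.

Folding the 16 weights λ_j+ρ into Ā_5 (reps in the given 4-coord order):

  1: (3, 0, 1, 0);  2: (3, 0, 1, 1);  3: (3, 0, 1, 0);  4: (3, 0, 1, 1);  5: (0, 1, 0, 1);  6: (2, 0, 0, 1);  7: (3, 0, 1, 0);  8: (3, 0, 1, 1);  9: (0, 1, 0, 1);  10: (2, 0, 0, 1);  11: (3, 0, 1, 0);  12: (2, 0, 0, 1);  13: (0, 1, 0, 1);  14: (0, 2, 1, 0);  15: (2, 0, 0, 1);  16: (0, 2, 1, 0)

The 16 indices split into 5 linkage classes (same alcove rep ⇔ same W_5-dot-orbit):

[[1, 3, 7, 11], [2, 4, 8], [5, 9, 13], [6, 10, 12, 15], [14, 16]]


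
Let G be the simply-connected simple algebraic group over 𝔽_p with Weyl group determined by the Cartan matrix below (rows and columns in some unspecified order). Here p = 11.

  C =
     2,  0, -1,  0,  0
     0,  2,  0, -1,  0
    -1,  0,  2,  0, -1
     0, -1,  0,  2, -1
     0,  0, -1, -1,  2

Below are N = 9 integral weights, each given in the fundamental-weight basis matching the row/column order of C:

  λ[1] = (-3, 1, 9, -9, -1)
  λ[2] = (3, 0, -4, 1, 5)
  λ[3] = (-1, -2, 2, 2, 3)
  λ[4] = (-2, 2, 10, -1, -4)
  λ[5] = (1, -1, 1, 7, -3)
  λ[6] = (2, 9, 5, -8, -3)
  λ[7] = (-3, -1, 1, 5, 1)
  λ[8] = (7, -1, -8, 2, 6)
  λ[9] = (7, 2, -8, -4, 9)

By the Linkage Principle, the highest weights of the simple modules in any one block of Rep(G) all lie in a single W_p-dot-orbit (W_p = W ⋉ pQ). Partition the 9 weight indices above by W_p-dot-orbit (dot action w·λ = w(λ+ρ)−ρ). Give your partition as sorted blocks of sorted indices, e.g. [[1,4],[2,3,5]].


C ↔ A_5 under row/col permutation; |W(A_5)| = 720.

Folding the 9 weights λ_j+ρ into Ā_11 (reps in the given 5-coord order):

    [1] (2, 0, 0, 6, 2)
    [2] (1, 1, 3, 2, 3)
    [3] (0, 1, 3, 2, 4)
    [4] (1, 0, 7, 3, 0)
    [5] (2, 0, 0, 6, 2)
    [6] (0, 1, 3, 2, 4)
    [7] (2, 0, 0, 6, 2)
    [8] (1, 0, 7, 3, 0)
    [9] (1, 0, 7, 3, 0)

The 9 indices split into 4 linkage classes (same alcove rep ⇔ same W_11-dot-orbit):

[[1, 5, 7], [2], [3, 6], [4, 8, 9]]


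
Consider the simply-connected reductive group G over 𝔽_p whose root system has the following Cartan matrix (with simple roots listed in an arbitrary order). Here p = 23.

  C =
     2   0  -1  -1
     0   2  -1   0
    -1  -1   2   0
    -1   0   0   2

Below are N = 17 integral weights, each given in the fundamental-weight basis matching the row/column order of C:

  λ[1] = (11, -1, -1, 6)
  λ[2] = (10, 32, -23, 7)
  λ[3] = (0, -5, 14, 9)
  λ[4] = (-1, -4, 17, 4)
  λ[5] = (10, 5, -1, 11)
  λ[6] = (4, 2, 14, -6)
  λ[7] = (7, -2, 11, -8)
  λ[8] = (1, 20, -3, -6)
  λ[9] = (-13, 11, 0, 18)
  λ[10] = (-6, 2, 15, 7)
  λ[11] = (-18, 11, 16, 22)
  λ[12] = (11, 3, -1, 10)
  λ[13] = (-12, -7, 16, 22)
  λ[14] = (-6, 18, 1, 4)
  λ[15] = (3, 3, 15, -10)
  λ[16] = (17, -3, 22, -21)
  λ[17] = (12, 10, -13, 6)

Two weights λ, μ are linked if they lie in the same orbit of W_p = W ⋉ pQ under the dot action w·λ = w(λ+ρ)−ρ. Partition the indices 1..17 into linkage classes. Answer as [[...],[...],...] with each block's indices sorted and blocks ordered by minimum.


C ↔ A_4 under row/col permutation; |W(A_4)| = 120.

W_23-reps of the 17 weights in Ā_23 (same 4-coord order as C):

  1: (12, 0, 0, 7)
  2: (1, 1, 11, 7)
  3: (1, 1, 11, 7)
  4: (0, 3, 15, 5)
  5: (11, 0, 0, 6)
  6: (0, 3, 15, 5)
  7: (1, 1, 11, 7)
  8: (2, 16, 3, 0)
  9: (1, 1, 11, 7)
  10: (5, 3, 11, 3)
  11: (11, 0, 0, 6)
  12: (12, 0, 0, 7)
  13: (11, 0, 0, 6)
  14: (2, 16, 3, 0)
  15: (5, 3, 11, 3)
  16: (2, 16, 3, 0)
  17: (1, 1, 11, 7)

Partition of {1..17} into 6 W_23-dot-orbits:

[[1, 12], [2, 3, 7, 9, 17], [4, 6], [5, 11, 13], [8, 14, 16], [10, 15]]


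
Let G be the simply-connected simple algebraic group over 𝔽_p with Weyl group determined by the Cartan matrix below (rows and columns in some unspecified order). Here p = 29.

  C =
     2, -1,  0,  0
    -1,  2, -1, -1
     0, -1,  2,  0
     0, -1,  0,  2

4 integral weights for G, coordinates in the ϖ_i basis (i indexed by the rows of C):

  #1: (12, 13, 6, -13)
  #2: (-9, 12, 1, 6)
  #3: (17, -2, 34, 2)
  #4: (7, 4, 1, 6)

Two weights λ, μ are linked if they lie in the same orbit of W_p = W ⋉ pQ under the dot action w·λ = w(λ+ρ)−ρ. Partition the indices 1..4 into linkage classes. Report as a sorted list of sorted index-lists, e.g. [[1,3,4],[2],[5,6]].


Cartan matrix: type D_4 (|W|=192); un-permuting the 4 rows.

λ_j+ρ reflected into Ā_29 (⟨·,θ^∨⟩≤29); 4-tuples as given:

    [1] (8, 5, 2, 7)
    [2] (8, 5, 2, 7)
    [3] (2, 1, 3, 17)
    [4] (8, 5, 2, 7)

The 4 indices split into 2 linkage classes (same alcove rep ⇔ same W_29-dot-orbit):

[[1, 2, 4], [3]]


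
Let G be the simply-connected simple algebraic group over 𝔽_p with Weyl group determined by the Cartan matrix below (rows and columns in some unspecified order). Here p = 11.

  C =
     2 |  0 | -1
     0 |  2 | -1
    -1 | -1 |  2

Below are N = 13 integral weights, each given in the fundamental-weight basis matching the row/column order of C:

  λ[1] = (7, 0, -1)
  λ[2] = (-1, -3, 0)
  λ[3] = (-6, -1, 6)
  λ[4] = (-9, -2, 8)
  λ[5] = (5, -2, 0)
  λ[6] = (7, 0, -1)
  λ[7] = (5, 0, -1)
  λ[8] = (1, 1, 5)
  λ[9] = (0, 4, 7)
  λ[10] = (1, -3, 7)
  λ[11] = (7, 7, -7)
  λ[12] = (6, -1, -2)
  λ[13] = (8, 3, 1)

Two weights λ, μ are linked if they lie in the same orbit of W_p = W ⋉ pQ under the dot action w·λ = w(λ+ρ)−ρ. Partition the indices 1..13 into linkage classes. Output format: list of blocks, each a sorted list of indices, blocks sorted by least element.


C ↔ A_3 under row/col permutation; |W(A_3)| = 24.

W_11-reps of the 13 weights in Ā_11 (same 3-coord order as C):

  λ_1+ρ ↦ (8, 1, 0) · λ_2+ρ ↦ (1, 1, 0) · λ_3+ρ ↦ (5, 0, 2) · λ_4+ρ ↦ (8, 1, 0) · λ_5+ρ ↦ (6, 1, 0) · λ_6+ρ ↦ (8, 1, 0) · λ_7+ρ ↦ (6, 1, 0) · λ_8+ρ ↦ (2, 2, 6) · λ_9+ρ ↦ (2, 2, 6) · λ_10+ρ ↦ (2, 2, 6) · λ_11+ρ ↦ (2, 2, 6) · λ_12+ρ ↦ (6, 1, 0) · λ_13+ρ ↦ (5, 0, 2)

Grouping the 13 weights by Ā_11-representative: 5 linkage classes.

[[1, 4, 6], [2], [3, 13], [5, 7, 12], [8, 9, 10, 11]]


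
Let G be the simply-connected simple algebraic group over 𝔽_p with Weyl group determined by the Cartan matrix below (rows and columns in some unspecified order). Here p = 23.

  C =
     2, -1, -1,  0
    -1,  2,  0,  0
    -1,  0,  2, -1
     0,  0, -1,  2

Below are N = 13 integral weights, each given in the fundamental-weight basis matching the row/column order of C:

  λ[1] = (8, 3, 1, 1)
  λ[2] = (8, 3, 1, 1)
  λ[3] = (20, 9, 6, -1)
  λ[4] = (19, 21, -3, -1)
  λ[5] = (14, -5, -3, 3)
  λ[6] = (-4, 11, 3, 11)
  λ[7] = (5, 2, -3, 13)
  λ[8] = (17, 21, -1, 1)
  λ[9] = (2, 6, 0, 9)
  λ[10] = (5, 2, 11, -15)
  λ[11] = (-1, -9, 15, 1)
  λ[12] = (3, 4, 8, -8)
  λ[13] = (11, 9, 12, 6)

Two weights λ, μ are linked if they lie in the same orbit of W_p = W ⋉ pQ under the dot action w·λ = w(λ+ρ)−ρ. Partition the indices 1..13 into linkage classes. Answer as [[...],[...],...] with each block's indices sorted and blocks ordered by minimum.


Dynkin diagram of C (from the 6 off-diagonal −1 entries): A_4.

W_23-reps of the 13 weights in Ā_23 (same 4-coord order as C):

  [1] (9, 4, 2, 2);  [2] (9, 4, 2, 2);  [3] (8, 0, 8, 2);  [4] (1, 3, 17, 0);  [5] (9, 4, 2, 2);  [6] (3, 7, 1, 10);  [7] (4, 3, 2, 12);  [8] (1, 3, 17, 0);  [9] (3, 7, 1, 10);  [10] (4, 3, 2, 12);  [11] (8, 0, 8, 2);  [12] (4, 5, 2, 7);  [13] (3, 7, 1, 10)

Partition of {1..13} into 6 W_23-dot-orbits:

[[1, 2, 5], [3, 11], [4, 8], [6, 9, 13], [7, 10], [12]]


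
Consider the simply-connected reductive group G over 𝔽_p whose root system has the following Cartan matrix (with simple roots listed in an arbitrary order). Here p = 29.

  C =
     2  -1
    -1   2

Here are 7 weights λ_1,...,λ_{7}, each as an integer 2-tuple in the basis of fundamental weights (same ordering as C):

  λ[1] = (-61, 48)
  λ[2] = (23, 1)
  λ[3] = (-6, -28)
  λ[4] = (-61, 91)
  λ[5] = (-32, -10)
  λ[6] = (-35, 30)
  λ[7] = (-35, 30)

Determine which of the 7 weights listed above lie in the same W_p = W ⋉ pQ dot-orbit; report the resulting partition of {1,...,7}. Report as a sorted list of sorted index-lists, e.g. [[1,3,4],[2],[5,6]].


Dynkin diagram of C (from the 2 off-diagonal −1 entries): A_2.

Ā_29 reps of the 7 weights (A_2, coords as presented):

  1: (2, 18)
  2: (24, 2)
  3: (24, 2)
  4: (24, 2)
  5: (2, 18)
  6: (24, 2)
  7: (24, 2)

These 7 weights hit 2 W_29-dot-orbits; sizes (2, 5):

[[1, 5], [2, 3, 4, 6, 7]]


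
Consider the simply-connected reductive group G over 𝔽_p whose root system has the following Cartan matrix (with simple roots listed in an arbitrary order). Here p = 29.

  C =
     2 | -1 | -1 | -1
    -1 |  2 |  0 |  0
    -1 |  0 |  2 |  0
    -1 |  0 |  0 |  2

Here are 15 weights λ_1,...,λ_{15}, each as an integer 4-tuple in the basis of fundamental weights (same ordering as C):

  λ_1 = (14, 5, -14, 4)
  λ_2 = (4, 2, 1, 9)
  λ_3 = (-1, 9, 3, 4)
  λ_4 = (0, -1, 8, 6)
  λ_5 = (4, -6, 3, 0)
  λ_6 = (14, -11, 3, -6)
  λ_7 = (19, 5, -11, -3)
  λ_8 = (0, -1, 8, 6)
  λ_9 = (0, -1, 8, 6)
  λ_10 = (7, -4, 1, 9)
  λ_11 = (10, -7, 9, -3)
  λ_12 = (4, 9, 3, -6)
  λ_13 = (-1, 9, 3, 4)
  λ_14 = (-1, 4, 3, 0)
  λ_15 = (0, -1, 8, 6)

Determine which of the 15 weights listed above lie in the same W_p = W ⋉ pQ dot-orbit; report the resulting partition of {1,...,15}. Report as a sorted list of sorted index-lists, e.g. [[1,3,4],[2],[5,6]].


Root system D_4: the 4×4 matrix C matches after relabeling.

Alcove-folded reps (p=29, 15 weights, presented ϖ-order):

    λ_1+ρ ↦ (2, 6, 13, 5)
    λ_2+ρ ↦ (5, 3, 2, 10)
    λ_3+ρ ↦ (0, 10, 4, 5)
    λ_4+ρ ↦ (1, 0, 9, 7)
    λ_5+ρ ↦ (0, 5, 4, 1)
    λ_6+ρ ↦ (0, 10, 4, 5)
    λ_7+ρ ↦ (3, 6, 10, 2)
    λ_8+ρ ↦ (1, 0, 9, 7)
    λ_9+ρ ↦ (1, 0, 9, 7)
    λ_10+ρ ↦ (5, 3, 2, 10)
    λ_11+ρ ↦ (3, 6, 10, 2)
    λ_12+ρ ↦ (0, 10, 4, 5)
    λ_13+ρ ↦ (0, 10, 4, 5)
    λ_14+ρ ↦ (0, 5, 4, 1)
    λ_15+ρ ↦ (1, 0, 9, 7)

These 15 weights hit 6 W_29-dot-orbits; sizes (1, 2, 4, 4, 2, 2):

[[1], [2, 10], [3, 6, 12, 13], [4, 8, 9, 15], [5, 14], [7, 11]]


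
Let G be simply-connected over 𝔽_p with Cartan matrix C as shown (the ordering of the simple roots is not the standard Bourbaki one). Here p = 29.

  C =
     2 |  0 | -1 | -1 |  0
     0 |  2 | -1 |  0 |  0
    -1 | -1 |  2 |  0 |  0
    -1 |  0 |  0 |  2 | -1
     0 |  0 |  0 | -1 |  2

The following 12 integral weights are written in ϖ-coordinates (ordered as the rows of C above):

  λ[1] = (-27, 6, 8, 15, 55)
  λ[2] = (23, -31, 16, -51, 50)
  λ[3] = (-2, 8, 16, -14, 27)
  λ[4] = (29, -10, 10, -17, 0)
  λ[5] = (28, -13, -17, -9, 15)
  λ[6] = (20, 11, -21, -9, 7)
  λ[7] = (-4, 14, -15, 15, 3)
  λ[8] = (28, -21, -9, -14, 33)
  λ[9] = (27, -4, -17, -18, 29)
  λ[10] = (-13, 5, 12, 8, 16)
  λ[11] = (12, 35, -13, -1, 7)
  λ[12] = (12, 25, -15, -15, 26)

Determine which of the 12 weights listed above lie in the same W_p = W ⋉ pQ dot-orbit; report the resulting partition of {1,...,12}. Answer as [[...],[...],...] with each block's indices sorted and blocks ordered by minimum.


Type A_5, rank 5, |W|=720; reorder rows/cols to standard.

Alcove-folded reps (p=29, 12 weights, presented ϖ-order):

  λ_1 → (9, 2, 1, 3, 10)
  λ_2 → (3, 1, 4, 9, 1)
  λ_3 → (13, 2, 1, 1, 3)
  λ_4 → (13, 2, 1, 1, 3)
  λ_5 → (7, 8, 5, 1, 0)
  λ_6 → (7, 8, 5, 1, 0)
  λ_7 → (13, 2, 1, 1, 3)
  λ_8 → (7, 8, 5, 1, 0)
  λ_9 → (3, 1, 4, 9, 1)
  λ_10 → (9, 2, 1, 3, 10)
  λ_11 → (7, 8, 5, 1, 0)
  λ_12 → (13, 2, 1, 1, 3)

4 distinct reps among the 12 weights ⇒ 4 W_29-linkage classes:

[[1, 10], [2, 9], [3, 4, 7, 12], [5, 6, 8, 11]]


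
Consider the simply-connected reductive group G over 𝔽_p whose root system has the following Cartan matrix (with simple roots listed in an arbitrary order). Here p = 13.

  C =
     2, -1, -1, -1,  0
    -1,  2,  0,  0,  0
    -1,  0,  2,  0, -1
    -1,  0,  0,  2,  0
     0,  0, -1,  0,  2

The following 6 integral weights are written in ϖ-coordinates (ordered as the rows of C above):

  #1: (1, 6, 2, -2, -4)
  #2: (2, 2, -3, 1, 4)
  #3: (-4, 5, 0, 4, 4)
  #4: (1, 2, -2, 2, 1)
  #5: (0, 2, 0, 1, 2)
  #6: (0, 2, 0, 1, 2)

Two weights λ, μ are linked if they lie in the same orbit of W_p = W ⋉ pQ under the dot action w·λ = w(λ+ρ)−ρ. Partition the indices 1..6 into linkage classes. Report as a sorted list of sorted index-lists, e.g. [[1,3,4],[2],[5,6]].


Dynkin diagram of C (from the 8 off-diagonal −1 entries): D_5.

Each λ_j+ρ reduced to Ā_13; 5-tuples below use C's row order:

  λ_1+ρ ↦ (1, 7, 0, 1, 3);  λ_2+ρ ↦ (1, 3, 1, 2, 3);  λ_3+ρ ↦ (1, 3, 1, 2, 3);  λ_4+ρ ↦ (1, 3, 1, 3, 1);  λ_5+ρ ↦ (1, 3, 1, 2, 3);  λ_6+ρ ↦ (1, 3, 1, 2, 3)

Linkage partition of the 6 weights (3 classes, p=13):

[[1], [2, 3, 5, 6], [4]]


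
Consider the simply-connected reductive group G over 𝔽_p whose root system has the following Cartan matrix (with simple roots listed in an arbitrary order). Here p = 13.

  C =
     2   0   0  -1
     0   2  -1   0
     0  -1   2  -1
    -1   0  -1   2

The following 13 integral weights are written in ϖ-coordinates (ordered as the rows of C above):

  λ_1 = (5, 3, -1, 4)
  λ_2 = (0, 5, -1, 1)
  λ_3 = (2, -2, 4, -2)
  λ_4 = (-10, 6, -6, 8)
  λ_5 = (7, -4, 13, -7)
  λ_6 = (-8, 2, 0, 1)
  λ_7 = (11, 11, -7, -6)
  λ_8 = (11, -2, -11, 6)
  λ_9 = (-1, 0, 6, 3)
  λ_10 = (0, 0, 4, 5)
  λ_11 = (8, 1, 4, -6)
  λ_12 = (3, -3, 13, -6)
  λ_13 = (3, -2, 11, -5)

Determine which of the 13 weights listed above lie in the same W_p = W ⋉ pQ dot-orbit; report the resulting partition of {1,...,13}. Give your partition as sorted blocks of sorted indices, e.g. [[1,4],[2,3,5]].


Cartan matrix: type A_4 (|W|=120); un-permuting the 4 rows.

Folding the 13 weights λ_j+ρ into Ā_13 (reps in the given 4-coord order):

  [1] (4, 2, 0, 5);  [2] (1, 6, 0, 2);  [3] (2, 1, 3, 1);  [4] (4, 2, 0, 5);  [5] (1, 0, 5, 5);  [6] (2, 1, 3, 1);  [7] (1, 1, 5, 6);  [8] (2, 1, 3, 1);  [9] (0, 1, 7, 4);  [10] (1, 1, 5, 6);  [11] (4, 2, 0, 5);  [12] (0, 1, 7, 4);  [13] (0, 1, 7, 4)

6 distinct reps among the 13 weights ⇒ 6 W_13-linkage classes:

[[1, 4, 11], [2], [3, 6, 8], [5], [7, 10], [9, 12, 13]]


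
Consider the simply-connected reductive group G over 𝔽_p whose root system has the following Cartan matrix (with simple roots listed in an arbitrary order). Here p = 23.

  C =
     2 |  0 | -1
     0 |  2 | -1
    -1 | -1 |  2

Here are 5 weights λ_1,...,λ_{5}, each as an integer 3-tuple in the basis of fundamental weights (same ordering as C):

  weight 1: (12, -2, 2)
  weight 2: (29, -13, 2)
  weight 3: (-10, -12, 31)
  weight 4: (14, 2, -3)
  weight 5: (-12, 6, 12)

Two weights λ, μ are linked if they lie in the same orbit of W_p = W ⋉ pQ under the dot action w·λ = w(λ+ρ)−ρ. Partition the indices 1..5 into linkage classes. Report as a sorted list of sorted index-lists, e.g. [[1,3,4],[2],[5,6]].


Root system A_3: the 3×3 matrix C matches after relabeling.

Alcove-folded reps (p=23, 5 weights, presented ϖ-order):

    λ_1+ρ ↦ (13, 1, 2)
    λ_2+ρ ↦ (11, 7, 2)
    λ_3+ρ ↦ (0, 2, 12)
    λ_4+ρ ↦ (13, 1, 2)
    λ_5+ρ ↦ (11, 7, 2)

3 distinct reps among the 5 weights ⇒ 3 W_23-linkage classes:

[[1, 4], [2, 5], [3]]


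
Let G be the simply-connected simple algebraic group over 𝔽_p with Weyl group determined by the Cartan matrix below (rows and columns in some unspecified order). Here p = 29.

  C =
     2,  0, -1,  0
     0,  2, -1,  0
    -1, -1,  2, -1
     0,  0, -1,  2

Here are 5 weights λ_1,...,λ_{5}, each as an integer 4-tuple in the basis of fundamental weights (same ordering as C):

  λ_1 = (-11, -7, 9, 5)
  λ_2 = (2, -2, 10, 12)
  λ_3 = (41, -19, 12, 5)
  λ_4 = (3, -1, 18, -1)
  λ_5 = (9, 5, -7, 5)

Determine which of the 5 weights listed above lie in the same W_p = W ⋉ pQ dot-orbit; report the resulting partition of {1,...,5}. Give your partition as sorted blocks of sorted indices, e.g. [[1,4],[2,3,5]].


Type D_4, rank 4, |W|=192; reorder rows/cols to standard.

λ_j+ρ reflected into Ā_29 (⟨·,θ^∨⟩≤29); 4-tuples as given:

  1: (4, 0, 6, 0);  2: (3, 1, 2, 13);  3: (3, 1, 2, 13);  4: (4, 0, 6, 0);  5: (4, 0, 6, 0)

The 5 indices split into 2 linkage classes (same alcove rep ⇔ same W_29-dot-orbit):

[[1, 4, 5], [2, 3]]


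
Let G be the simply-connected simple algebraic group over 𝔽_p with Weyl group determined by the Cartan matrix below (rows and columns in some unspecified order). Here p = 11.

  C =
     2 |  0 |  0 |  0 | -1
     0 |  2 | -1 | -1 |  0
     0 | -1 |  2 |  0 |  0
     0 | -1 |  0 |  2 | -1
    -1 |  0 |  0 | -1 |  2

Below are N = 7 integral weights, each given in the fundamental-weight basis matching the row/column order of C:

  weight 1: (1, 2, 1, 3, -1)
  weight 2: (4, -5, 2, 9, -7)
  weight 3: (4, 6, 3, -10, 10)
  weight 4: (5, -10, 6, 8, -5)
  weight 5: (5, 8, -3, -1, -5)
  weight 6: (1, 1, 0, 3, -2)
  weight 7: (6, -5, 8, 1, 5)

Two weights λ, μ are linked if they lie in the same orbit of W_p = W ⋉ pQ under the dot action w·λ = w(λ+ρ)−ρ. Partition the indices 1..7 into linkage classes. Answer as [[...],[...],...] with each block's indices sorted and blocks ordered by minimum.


Root system A_5: the 5×5 matrix C matches after relabeling.

Each λ_j+ρ reduced to Ā_11; 5-tuples below use C's row order:

  λ_1+ρ ↦ (2, 3, 2, 4, 0)
  λ_2+ρ ↦ (1, 3, 1, 0, 5)
  λ_3+ρ ↦ (2, 3, 2, 4, 0)
  λ_4+ρ ↦ (2, 3, 2, 4, 0)
  λ_5+ρ ↦ (2, 3, 2, 4, 0)
  λ_6+ρ ↦ (1, 2, 1, 3, 1)
  λ_7+ρ ↦ (2, 2, 2, 0, 2)

Partition of {1..7} into 4 W_11-dot-orbits:

[[1, 3, 4, 5], [2], [6], [7]]


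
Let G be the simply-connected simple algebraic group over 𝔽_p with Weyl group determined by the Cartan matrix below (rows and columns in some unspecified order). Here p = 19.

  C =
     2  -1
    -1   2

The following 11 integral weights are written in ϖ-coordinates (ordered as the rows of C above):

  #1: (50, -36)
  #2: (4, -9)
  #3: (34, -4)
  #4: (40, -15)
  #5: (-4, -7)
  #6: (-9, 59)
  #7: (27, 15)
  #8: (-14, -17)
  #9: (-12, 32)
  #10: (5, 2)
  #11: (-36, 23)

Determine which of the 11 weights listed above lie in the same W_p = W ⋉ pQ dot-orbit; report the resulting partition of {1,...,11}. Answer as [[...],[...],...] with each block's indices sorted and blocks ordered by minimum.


C ↔ A_2 under row/col permutation; |W(A_2)| = 6.

λ_j+ρ reflected into Ā_19 (⟨·,θ^∨⟩≤19); 2-tuples as given:

  [1] (3, 13);  [2] (3, 5);  [3] (3, 13);  [4] (3, 5);  [5] (6, 3);  [6] (3, 5);  [7] (6, 3);  [8] (6, 3);  [9] (3, 5);  [10] (6, 3);  [11] (3, 5)

These 11 weights hit 3 W_19-dot-orbits; sizes (2, 5, 4):

[[1, 3], [2, 4, 6, 9, 11], [5, 7, 8, 10]]


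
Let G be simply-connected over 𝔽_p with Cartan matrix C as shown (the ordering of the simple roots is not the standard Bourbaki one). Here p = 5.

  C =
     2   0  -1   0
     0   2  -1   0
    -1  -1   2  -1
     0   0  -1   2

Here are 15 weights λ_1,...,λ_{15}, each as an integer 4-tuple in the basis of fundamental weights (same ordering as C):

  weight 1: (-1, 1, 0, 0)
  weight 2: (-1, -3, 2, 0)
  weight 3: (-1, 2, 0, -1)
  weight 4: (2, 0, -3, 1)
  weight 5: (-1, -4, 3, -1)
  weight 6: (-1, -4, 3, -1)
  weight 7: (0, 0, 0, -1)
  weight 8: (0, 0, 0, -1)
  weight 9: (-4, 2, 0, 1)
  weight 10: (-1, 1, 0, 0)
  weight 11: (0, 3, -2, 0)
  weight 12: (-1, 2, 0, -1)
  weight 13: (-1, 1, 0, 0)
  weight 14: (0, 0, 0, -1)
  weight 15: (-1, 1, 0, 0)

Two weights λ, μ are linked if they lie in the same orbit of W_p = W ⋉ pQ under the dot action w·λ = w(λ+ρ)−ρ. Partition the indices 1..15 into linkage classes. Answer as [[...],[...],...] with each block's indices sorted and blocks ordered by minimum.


Root system D_4: the 4×4 matrix C matches after relabeling.

W_5-reps of the 15 weights in Ā_5 (same 4-coord order as C):

  λ_1+ρ ↦ (0, 2, 1, 1) · λ_2+ρ ↦ (0, 2, 1, 1) · λ_3+ρ ↦ (0, 3, 1, 0) · λ_4+ρ ↦ (1, 1, 1, 0) · λ_5+ρ ↦ (0, 3, 1, 0) · λ_6+ρ ↦ (0, 3, 1, 0) · λ_7+ρ ↦ (1, 1, 1, 0) · λ_8+ρ ↦ (1, 1, 1, 0) · λ_9+ρ ↦ (1, 1, 1, 0) · λ_10+ρ ↦ (0, 2, 1, 1) · λ_11+ρ ↦ (0, 3, 1, 0) · λ_12+ρ ↦ (0, 3, 1, 0) · λ_13+ρ ↦ (0, 2, 1, 1) · λ_14+ρ ↦ (1, 1, 1, 0) · λ_15+ρ ↦ (0, 2, 1, 1)

These 15 weights hit 3 W_5-dot-orbits; sizes (5, 5, 5):

[[1, 2, 10, 13, 15], [3, 5, 6, 11, 12], [4, 7, 8, 9, 14]]


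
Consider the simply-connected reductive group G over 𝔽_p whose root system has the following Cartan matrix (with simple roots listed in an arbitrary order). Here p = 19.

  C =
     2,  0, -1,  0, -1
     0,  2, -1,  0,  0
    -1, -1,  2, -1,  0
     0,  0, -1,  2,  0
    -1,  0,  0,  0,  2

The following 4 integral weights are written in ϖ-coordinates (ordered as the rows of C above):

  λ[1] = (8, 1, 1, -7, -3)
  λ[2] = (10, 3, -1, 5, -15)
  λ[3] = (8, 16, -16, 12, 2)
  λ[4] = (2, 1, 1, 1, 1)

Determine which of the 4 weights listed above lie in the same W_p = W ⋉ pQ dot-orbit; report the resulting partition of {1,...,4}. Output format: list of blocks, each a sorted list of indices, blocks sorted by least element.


D_5 Cartan matrix, 5 simple roots permuted; ρ=(1,1,1,1,1).

Alcove-folded reps (p=19, 4 weights, presented ϖ-order):

  λ_1 → (3, 2, 2, 2, 2) · λ_2 → (2, 1, 1, 3, 9) · λ_3 → (3, 2, 2, 2, 2) · λ_4 → (3, 2, 2, 2, 2)

The 4 indices split into 2 linkage classes (same alcove rep ⇔ same W_19-dot-orbit):

[[1, 3, 4], [2]]


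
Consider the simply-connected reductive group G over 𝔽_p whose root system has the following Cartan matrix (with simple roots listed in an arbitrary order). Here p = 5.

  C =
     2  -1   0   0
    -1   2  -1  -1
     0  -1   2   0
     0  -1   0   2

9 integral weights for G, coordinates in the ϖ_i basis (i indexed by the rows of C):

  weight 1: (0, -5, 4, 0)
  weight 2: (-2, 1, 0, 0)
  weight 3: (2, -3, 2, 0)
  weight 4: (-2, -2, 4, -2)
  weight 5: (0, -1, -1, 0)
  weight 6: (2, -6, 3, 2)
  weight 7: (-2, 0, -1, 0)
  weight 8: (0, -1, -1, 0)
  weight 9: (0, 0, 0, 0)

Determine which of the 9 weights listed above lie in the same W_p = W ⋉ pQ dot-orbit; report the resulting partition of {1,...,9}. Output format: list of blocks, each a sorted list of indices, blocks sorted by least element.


Root system D_4: the 4×4 matrix C matches after relabeling.

λ_j+ρ reflected into Ā_5 (⟨·,θ^∨⟩≤5); 4-tuples as given:

  1: (1, 1, 1, 1)
  2: (1, 1, 1, 1)
  3: (1, 1, 1, 1)
  4: (1, 1, 1, 1)
  5: (1, 0, 0, 1)
  6: (2, 0, 1, 2)
  7: (1, 0, 0, 1)
  8: (1, 0, 0, 1)
  9: (1, 1, 1, 1)

3 distinct reps among the 9 weights ⇒ 3 W_5-linkage classes:

[[1, 2, 3, 4, 9], [5, 7, 8], [6]]


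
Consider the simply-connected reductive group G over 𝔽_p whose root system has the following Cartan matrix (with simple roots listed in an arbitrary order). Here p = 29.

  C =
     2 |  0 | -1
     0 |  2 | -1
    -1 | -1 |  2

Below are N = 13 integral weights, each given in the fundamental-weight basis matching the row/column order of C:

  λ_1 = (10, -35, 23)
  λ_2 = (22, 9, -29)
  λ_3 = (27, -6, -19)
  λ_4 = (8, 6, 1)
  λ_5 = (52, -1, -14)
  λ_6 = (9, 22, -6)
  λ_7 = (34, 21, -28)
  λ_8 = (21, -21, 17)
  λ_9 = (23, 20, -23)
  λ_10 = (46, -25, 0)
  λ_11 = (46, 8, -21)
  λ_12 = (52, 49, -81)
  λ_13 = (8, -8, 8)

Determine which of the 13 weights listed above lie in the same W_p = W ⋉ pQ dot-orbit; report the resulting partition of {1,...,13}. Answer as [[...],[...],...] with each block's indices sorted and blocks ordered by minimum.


Cartan matrix: type A_3 (|W|=24); un-permuting the 3 rows.

Each λ_j+ρ reduced to Ā_29; 3-tuples below use C's row order:

  λ_1 → (5, 18, 5)
  λ_2 → (5, 18, 5)
  λ_3 → (5, 18, 5)
  λ_4 → (9, 7, 2)
  λ_5 → (5, 0, 11)
  λ_6 → (5, 18, 5)
  λ_7 → (2, 1, 21)
  λ_8 → (9, 7, 2)
  λ_9 → (2, 1, 21)
  λ_10 → (5, 18, 5)
  λ_11 → (9, 7, 2)
  λ_12 → (2, 1, 21)
  λ_13 → (9, 7, 2)

Partition of {1..13} into 4 W_29-dot-orbits:

[[1, 2, 3, 6, 10], [4, 8, 11, 13], [5], [7, 9, 12]]


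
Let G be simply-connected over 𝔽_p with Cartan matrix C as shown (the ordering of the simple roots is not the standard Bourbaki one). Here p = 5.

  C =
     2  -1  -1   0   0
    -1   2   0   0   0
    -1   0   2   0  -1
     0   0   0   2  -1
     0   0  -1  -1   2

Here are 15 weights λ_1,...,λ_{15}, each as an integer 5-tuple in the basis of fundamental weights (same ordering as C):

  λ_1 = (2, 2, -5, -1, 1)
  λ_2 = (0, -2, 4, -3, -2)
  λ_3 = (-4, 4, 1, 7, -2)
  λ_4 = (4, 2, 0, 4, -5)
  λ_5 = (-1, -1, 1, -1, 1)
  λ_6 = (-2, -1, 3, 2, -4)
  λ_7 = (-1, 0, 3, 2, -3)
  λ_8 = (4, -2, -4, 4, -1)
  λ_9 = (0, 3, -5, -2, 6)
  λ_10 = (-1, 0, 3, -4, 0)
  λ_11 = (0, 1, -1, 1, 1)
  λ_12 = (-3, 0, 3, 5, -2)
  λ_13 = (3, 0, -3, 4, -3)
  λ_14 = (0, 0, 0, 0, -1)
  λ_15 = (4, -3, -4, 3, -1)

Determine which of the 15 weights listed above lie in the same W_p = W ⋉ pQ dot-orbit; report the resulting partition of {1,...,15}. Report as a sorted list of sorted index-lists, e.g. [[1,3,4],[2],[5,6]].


Cartan matrix: type A_5 (|W|=720); un-permuting the 5 rows.

W_5-reps of the 15 weights in Ā_5 (same 5-coord order as C):

  λ_1 → (1, 1, 1, 1, 0) · λ_2 → (0, 0, 2, 0, 2) · λ_3 → (1, 1, 1, 1, 0) · λ_4 → (0, 1, 0, 0, 3) · λ_5 → (0, 0, 2, 0, 2) · λ_6 → (0, 1, 0, 0, 3) · λ_7 → (0, 0, 2, 0, 2) · λ_8 → (0, 1, 0, 0, 3) · λ_9 → (1, 1, 1, 1, 0) · λ_10 → (0, 0, 2, 0, 2) · λ_11 → (1, 0, 0, 0, 2) · λ_12 → (1, 1, 1, 1, 0) · λ_13 → (0, 0, 2, 0, 2) · λ_14 → (1, 1, 1, 1, 0) · λ_15 → (0, 1, 0, 0, 3)

Grouping the 15 weights by Ā_5-representative: 4 linkage classes.

[[1, 3, 9, 12, 14], [2, 5, 7, 10, 13], [4, 6, 8, 15], [11]]


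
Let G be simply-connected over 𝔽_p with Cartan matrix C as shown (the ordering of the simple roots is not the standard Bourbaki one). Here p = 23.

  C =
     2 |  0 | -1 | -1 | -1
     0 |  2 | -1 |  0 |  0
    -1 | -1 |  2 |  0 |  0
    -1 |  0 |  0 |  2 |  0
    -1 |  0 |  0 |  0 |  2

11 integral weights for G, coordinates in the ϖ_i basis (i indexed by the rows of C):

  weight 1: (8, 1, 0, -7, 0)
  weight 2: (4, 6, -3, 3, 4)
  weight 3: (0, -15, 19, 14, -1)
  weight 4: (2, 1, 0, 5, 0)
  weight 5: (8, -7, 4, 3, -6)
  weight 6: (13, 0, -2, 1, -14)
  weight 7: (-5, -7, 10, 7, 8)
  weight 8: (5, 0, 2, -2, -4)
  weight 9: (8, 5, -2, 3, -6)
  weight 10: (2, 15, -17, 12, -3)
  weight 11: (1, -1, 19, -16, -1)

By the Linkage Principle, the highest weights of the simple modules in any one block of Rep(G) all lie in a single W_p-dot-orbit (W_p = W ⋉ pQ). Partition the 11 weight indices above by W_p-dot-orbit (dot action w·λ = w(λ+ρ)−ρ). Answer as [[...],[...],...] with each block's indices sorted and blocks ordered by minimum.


Cartan matrix: type D_5 (|W|=1920); un-permuting the 5 rows.

Folding the 11 weights λ_j+ρ into Ā_23 (reps in the given 5-coord order):

  1: (3, 2, 1, 6, 1) · 2: (3, 5, 1, 4, 5) · 3: (0, 0, 1, 2, 13) · 4: (3, 2, 1, 6, 1) · 5: (3, 5, 1, 4, 5) · 6: (0, 0, 1, 2, 13) · 7: (3, 5, 1, 4, 5) · 8: (2, 1, 3, 1, 3) · 9: (3, 5, 1, 4, 5) · 10: (0, 0, 1, 2, 13) · 11: (0, 0, 1, 2, 13)

Grouping the 11 weights by Ā_23-representative: 4 linkage classes.

[[1, 4], [2, 5, 7, 9], [3, 6, 10, 11], [8]]


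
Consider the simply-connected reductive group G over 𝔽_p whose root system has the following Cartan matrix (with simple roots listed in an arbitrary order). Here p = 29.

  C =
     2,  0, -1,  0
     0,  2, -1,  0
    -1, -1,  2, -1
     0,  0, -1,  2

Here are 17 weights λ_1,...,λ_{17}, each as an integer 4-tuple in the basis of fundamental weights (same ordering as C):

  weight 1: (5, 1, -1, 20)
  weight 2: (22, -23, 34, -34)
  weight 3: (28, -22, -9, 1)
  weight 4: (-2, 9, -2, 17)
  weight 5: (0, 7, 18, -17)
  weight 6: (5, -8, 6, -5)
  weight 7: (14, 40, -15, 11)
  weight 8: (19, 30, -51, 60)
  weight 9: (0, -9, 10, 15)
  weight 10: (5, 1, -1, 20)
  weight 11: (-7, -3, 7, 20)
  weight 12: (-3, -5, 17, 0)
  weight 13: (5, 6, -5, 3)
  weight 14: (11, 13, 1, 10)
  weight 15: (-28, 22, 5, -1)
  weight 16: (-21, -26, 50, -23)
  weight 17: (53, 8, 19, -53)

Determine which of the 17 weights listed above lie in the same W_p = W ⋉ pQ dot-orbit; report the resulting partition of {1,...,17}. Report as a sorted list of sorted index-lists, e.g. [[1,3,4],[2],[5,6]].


Dynkin diagram of C (from the 6 off-diagonal −1 entries): D_4.

W_29-reps of the 17 weights in Ā_29 (same 4-coord order as C):

  1: (6, 2, 0, 21);  2: (2, 3, 4, 0);  3: (6, 2, 0, 21);  4: (1, 8, 1, 16);  5: (1, 8, 1, 16);  6: (2, 3, 4, 0);  7: (2, 4, 10, 1);  8: (1, 8, 1, 16);  9: (1, 8, 1, 16);  10: (6, 2, 0, 21);  11: (6, 2, 0, 21);  12: (2, 4, 10, 1);  13: (2, 3, 4, 0);  14: (2, 4, 10, 1);  15: (6, 2, 0, 21);  16: (2, 3, 4, 0);  17: (2, 3, 4, 0)

These 17 weights hit 4 W_29-dot-orbits; sizes (5, 5, 4, 3):

[[1, 3, 10, 11, 15], [2, 6, 13, 16, 17], [4, 5, 8, 9], [7, 12, 14]]


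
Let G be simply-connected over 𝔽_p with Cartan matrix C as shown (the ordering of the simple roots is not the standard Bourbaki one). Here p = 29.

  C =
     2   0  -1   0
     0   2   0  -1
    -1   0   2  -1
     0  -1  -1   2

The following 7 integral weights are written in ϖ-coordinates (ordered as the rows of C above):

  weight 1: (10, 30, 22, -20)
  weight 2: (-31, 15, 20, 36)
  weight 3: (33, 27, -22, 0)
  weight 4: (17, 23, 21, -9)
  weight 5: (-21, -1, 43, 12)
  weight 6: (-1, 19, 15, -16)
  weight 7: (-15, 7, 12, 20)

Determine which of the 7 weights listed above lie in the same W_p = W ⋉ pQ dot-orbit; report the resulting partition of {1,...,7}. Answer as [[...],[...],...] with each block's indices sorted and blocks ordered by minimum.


A_4 Cartan matrix, 4 simple roots permuted; ρ=(1,1,1,1).

Folding the 7 weights λ_j+ρ into Ā_29 (reps in the given 4-coord order):

  λ_1 → (4, 5, 2, 12);  λ_2 → (0, 5, 1, 15);  λ_3 → (0, 5, 1, 15);  λ_4 → (9, 8, 2, 3);  λ_5 → (0, 5, 1, 15);  λ_6 → (0, 5, 1, 15);  λ_7 → (0, 5, 1, 15)

Partition of {1..7} into 3 W_29-dot-orbits:

[[1], [2, 3, 5, 6, 7], [4]]


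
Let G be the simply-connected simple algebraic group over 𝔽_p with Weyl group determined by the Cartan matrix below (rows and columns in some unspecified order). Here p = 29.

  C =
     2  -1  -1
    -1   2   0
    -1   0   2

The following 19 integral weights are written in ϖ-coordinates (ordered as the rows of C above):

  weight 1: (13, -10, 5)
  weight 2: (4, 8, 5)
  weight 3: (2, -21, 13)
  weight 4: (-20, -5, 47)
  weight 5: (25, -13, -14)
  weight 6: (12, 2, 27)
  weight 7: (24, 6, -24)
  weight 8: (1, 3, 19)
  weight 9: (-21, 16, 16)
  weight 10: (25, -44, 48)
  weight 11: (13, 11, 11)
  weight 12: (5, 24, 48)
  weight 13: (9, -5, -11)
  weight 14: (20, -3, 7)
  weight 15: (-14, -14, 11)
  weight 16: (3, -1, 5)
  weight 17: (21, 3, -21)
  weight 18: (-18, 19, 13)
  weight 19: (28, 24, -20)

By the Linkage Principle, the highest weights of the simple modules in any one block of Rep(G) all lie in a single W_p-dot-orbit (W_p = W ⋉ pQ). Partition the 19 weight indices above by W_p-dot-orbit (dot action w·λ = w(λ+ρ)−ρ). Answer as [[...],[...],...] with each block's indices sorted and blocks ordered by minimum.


Cartan matrix: type A_3 (|W|=24); un-permuting the 3 rows.

W_29-reps of the 19 weights in Ā_29 (same 3-coord order as C):

  1: (5, 9, 6)
  2: (5, 9, 6)
  3: (14, 3, 3)
  4: (4, 0, 6)
  5: (1, 12, 13)
  6: (1, 12, 13)
  7: (2, 4, 20)
  8: (2, 4, 20)
  9: (14, 3, 3)
  10: (14, 3, 3)
  11: (14, 3, 3)
  12: (2, 4, 20)
  13: (4, 0, 6)
  14: (19, 2, 8)
  15: (1, 12, 13)
  16: (4, 0, 6)
  17: (2, 4, 20)
  18: (14, 3, 3)
  19: (4, 0, 6)

Partition of {1..19} into 6 W_29-dot-orbits:

[[1, 2], [3, 9, 10, 11, 18], [4, 13, 16, 19], [5, 6, 15], [7, 8, 12, 17], [14]]


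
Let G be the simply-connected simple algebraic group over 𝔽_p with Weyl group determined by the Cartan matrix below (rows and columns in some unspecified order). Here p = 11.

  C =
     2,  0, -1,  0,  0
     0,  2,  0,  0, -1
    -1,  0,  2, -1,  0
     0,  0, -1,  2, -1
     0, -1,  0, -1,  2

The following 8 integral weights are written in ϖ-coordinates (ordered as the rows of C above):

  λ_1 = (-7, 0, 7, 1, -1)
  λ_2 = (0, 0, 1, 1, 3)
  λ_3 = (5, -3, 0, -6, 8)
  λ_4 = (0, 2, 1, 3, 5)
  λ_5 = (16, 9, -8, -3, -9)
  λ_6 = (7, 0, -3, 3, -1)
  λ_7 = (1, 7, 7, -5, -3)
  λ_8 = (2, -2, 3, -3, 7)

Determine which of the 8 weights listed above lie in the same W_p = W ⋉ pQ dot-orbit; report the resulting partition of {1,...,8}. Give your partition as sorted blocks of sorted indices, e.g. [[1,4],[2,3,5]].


Dynkin diagram of C (from the 8 off-diagonal −1 entries): A_5.

λ_j+ρ reflected into Ā_11 (⟨·,θ^∨⟩≤11); 5-tuples as given:

  λ_1 → (6, 1, 2, 2, 0)
  λ_2 → (1, 1, 2, 2, 4)
  λ_3 → (2, 2, 4, 1, 2)
  λ_4 → (1, 1, 2, 2, 4)
  λ_5 → (6, 1, 2, 2, 0)
  λ_6 → (6, 1, 2, 2, 0)
  λ_7 → (1, 1, 2, 2, 4)
  λ_8 → (1, 1, 2, 2, 4)

These 8 weights hit 3 W_11-dot-orbits; sizes (3, 4, 1):

[[1, 5, 6], [2, 4, 7, 8], [3]]


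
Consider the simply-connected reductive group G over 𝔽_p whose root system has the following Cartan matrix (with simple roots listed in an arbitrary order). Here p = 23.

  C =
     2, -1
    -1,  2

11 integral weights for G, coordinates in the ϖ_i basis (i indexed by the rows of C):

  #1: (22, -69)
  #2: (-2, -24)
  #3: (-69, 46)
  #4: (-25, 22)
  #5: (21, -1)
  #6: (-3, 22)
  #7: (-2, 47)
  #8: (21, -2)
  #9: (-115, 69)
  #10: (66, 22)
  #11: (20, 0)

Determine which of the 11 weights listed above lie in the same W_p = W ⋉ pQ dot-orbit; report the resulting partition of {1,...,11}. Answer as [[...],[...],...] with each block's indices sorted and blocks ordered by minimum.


Cartan matrix: type A_2 (|W|=6); un-permuting the 2 rows.

Folding the 11 weights λ_j+ρ into Ā_23 (reps in the given 2-coord order):

  λ_1+ρ ↦ (22, 0)
  λ_2+ρ ↦ (22, 0)
  λ_3+ρ ↦ (21, 1)
  λ_4+ρ ↦ (22, 0)
  λ_5+ρ ↦ (22, 0)
  λ_6+ρ ↦ (2, 21)
  λ_7+ρ ↦ (21, 1)
  λ_8+ρ ↦ (21, 1)
  λ_9+ρ ↦ (21, 1)
  λ_10+ρ ↦ (2, 21)
  λ_11+ρ ↦ (21, 1)

Grouping the 11 weights by Ā_23-representative: 3 linkage classes.

[[1, 2, 4, 5], [3, 7, 8, 9, 11], [6, 10]]


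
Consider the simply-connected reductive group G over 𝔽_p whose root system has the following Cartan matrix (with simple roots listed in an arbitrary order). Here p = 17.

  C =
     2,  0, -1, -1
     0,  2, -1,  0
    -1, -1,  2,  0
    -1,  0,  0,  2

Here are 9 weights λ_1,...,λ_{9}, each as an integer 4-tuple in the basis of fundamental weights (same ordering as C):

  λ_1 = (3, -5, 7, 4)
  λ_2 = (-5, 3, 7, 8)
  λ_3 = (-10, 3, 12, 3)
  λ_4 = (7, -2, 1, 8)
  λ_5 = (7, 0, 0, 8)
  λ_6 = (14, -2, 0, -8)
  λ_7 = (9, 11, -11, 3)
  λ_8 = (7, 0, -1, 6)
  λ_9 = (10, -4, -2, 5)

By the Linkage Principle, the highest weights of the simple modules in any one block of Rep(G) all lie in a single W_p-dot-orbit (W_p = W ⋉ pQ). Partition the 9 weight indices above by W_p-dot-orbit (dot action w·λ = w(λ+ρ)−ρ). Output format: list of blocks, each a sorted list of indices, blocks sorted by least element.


Root system A_4: the 4×4 matrix C matches after relabeling.

W_17-reps of the 9 weights in Ā_17 (same 4-coord order as C):

  λ_1 → (4, 4, 4, 5);  λ_2 → (4, 4, 4, 5);  λ_3 → (4, 4, 4, 5);  λ_4 → (8, 1, 0, 7);  λ_5 → (8, 1, 0, 7);  λ_6 → (8, 1, 0, 7);  λ_7 → (0, 2, 10, 4);  λ_8 → (8, 1, 0, 7);  λ_9 → (7, 1, 3, 6)

Partition of {1..9} into 4 W_17-dot-orbits:

[[1, 2, 3], [4, 5, 6, 8], [7], [9]]


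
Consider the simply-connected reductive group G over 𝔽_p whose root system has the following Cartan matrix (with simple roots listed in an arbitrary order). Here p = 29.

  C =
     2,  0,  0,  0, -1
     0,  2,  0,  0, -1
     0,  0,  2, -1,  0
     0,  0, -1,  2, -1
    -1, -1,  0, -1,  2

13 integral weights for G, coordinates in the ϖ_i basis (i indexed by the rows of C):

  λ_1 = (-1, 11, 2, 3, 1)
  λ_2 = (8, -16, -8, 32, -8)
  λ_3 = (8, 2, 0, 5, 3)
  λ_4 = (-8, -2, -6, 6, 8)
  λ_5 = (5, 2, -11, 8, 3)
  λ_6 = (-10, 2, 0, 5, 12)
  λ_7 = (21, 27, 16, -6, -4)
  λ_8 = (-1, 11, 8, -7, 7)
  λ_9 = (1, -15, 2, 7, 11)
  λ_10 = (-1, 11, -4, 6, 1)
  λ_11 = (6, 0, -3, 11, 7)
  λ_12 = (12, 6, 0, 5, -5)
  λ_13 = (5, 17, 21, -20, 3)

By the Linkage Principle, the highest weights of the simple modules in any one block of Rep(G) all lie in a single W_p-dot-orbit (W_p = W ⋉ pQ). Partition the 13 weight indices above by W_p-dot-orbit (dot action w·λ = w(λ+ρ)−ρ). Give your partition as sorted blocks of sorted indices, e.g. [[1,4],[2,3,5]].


Dynkin diagram of C (from the 8 off-diagonal −1 entries): D_5.

λ_j+ρ reflected into Ā_29 (⟨·,θ^∨⟩≤29); 5-tuples as given:

    1: (0, 12, 3, 4, 2)
    2: (9, 3, 1, 2, 4)
    3: (9, 3, 1, 2, 4)
    4: (7, 1, 5, 2, 1)
    5: (6, 3, 9, 1, 3)
    6: (9, 3, 1, 2, 4)
    7: (7, 1, 5, 2, 1)
    8: (0, 12, 3, 4, 2)
    9: (0, 12, 3, 4, 2)
    10: (0, 12, 3, 4, 2)
    11: (7, 1, 5, 2, 1)
    12: (9, 3, 1, 2, 4)
    13: (9, 3, 1, 2, 4)

Grouping the 13 weights by Ā_29-representative: 4 linkage classes.

[[1, 8, 9, 10], [2, 3, 6, 12, 13], [4, 7, 11], [5]]


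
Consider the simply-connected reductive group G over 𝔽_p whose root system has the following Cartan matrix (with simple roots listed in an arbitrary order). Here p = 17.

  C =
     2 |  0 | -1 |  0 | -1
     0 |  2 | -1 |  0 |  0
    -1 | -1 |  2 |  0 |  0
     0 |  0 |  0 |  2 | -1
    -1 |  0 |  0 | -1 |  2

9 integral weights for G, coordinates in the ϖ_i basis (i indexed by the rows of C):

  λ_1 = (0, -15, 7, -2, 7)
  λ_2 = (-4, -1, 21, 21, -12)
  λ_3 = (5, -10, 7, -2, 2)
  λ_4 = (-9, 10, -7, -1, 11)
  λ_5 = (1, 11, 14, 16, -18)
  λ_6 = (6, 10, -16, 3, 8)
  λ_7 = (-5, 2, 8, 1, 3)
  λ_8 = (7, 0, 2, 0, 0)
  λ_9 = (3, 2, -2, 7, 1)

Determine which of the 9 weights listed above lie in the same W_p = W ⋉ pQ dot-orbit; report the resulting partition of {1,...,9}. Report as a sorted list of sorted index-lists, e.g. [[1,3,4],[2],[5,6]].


A_5 Cartan matrix, 5 simple roots permuted; ρ=(1,1,1,1,1).

λ_j+ρ reflected into Ā_17 (⟨·,θ^∨⟩≤17); 5-tuples as given:

  λ_1+ρ ↦ (5, 8, 1, 1, 2) · λ_2+ρ ↦ (4, 3, 5, 2, 0) · λ_3+ρ ↦ (5, 8, 1, 1, 2) · λ_4+ρ ↦ (4, 3, 5, 2, 0) · λ_5+ρ ↦ (5, 0, 0, 2, 10) · λ_6+ρ ↦ (8, 1, 3, 1, 1) · λ_7+ρ ↦ (4, 3, 5, 2, 0) · λ_8+ρ ↦ (8, 1, 3, 1, 1) · λ_9+ρ ↦ (3, 2, 1, 8, 2)

Grouping the 9 weights by Ā_17-representative: 5 linkage classes.

[[1, 3], [2, 4, 7], [5], [6, 8], [9]]
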